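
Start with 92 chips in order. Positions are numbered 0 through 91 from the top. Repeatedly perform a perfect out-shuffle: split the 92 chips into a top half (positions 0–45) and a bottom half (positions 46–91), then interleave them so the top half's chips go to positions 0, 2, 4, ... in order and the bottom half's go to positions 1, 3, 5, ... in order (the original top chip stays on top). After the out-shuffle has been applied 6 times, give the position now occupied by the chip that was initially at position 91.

Position 91 is a fixed point of every out-shuffle, so the chip never moves.

91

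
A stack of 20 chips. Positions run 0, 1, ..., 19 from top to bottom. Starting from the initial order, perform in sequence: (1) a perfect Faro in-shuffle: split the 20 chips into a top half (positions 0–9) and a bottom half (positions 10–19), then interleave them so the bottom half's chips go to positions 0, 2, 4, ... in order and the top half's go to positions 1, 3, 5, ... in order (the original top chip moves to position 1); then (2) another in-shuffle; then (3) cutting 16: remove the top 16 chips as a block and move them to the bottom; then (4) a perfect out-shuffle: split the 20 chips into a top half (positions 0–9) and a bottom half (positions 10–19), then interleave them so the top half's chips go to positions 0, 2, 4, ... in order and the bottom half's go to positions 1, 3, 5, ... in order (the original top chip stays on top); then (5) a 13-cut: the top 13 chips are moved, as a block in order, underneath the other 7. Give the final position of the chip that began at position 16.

3

Track the chip from position 16 forward through each operation:
  after op 1 (in-shuffle): 16 → 12
  after op 2 (in-shuffle): 12 → 4
  after op 3 (cut 16): 4 → 8
  after op 4 (out-shuffle): 8 → 16
  after op 5 (cut 13): 16 → 3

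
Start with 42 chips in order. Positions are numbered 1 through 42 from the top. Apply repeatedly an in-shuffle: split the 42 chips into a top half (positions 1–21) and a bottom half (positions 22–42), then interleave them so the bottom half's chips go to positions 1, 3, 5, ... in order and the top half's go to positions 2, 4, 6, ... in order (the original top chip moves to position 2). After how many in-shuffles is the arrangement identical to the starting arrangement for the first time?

14

The in-shuffle permutes the 42 positions with cycle lengths [14, 14, 14].
Every chip is home exactly when every cycle has completed a whole number of laps, i.e. after lcm(14) = 14 in-shuffles.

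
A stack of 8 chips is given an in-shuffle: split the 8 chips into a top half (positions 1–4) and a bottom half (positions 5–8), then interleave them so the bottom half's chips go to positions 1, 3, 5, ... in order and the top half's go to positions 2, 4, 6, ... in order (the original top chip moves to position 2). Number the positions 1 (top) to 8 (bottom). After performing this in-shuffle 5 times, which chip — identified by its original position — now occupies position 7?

Work backwards from position 7, undoing one in-shuffle at a time:
7 ← 8 ← 4 ← 2 ← 1 ← 5
So the chip now at position 7 started at position 5.

5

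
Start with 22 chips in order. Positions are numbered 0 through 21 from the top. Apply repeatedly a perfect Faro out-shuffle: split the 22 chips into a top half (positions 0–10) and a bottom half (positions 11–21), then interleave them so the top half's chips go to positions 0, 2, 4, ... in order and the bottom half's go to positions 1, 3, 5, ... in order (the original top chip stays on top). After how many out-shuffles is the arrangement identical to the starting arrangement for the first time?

6

The out-shuffle permutes the 22 positions with cycle lengths [1, 1, 2, 3, 3, 6, 6].
Every chip is home exactly when every cycle has completed a whole number of laps, i.e. after lcm(1, 2, 3, 6) = 6 out-shuffles.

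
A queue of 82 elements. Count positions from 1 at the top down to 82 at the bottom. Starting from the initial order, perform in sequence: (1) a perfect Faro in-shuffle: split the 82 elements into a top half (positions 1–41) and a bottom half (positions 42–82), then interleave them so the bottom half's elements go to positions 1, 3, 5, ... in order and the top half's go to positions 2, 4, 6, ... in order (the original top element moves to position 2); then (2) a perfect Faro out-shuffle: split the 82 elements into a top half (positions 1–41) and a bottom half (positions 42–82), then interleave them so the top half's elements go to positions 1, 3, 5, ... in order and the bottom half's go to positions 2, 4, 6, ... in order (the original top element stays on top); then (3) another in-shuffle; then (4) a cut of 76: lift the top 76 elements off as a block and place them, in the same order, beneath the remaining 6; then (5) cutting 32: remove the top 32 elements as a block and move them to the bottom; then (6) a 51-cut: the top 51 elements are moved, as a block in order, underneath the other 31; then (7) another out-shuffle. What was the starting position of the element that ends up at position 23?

53

Undo the operations in reverse order, starting from position 23:
  undo op 7 (out-shuffle, from top half): 23 ← 12
  undo op 6 (cut 51): 12 ← 63
  undo op 5 (cut 32): 63 ← 13
  undo op 4 (cut 76): 13 ← 7
  undo op 3 (in-shuffle, from bottom half): 7 ← 45
  undo op 2 (out-shuffle, from top half): 45 ← 23
  undo op 1 (in-shuffle, from bottom half): 23 ← 53
So the element at position 23 came from original position 53.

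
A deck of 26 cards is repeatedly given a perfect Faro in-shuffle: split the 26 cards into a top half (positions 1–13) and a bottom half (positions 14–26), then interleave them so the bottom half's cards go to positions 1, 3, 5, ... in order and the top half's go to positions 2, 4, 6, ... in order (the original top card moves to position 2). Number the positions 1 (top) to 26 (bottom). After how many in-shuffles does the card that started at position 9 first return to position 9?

2

Follow position 9 under repeated in-shuffles:
9 → 18 → 9
It first returns after 2 in-shuffles.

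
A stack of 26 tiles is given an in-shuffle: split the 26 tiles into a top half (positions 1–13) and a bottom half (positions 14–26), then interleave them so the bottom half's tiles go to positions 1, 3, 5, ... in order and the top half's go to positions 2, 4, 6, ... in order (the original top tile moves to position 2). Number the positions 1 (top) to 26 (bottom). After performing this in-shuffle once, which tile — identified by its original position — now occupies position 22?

Work backwards from position 22, undoing one in-shuffle at a time:
22 ← 11
So the tile now at position 22 started at position 11.

11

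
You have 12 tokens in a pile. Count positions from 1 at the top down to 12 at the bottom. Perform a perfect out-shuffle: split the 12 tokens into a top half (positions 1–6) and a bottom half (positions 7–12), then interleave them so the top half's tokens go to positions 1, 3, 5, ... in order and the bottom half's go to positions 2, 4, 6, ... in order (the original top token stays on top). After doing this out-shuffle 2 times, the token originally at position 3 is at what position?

9

Track the token's position through each out-shuffle:
3 → 5 → 9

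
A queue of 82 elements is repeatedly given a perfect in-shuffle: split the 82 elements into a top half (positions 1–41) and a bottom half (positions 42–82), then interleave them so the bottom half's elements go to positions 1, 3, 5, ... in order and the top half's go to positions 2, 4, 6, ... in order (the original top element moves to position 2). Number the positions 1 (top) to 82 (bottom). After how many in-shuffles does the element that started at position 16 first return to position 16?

Follow position 16 under repeated in-shuffles:
16 → 32 → 64 → 45 → 7 → 14 → 28 → 56 → ... → 16 (length 82)
It first returns after 82 in-shuffles.

82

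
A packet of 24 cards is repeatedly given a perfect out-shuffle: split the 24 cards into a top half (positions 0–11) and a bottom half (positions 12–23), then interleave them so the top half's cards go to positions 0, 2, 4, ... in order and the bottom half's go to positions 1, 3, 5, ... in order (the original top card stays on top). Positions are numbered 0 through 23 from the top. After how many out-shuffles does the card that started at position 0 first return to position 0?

Position 0 is fixed by the out-shuffle; it is already back after 1 application.

1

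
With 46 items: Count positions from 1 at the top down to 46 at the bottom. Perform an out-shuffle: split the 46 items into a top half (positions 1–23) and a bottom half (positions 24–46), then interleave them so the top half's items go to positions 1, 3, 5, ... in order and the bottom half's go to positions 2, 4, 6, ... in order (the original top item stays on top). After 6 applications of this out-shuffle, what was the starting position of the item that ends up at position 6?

6

Work backwards from position 6, undoing one out-shuffle at a time:
6 ← 26 ← 36 ← 41 ← 21 ← 11 ← 6
So the item now at position 6 started at position 6.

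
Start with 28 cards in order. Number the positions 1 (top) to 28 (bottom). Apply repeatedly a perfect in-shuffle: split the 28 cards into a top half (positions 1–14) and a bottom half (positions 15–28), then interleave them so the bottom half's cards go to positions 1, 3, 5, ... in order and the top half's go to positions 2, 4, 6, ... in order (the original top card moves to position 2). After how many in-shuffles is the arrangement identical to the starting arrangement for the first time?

The in-shuffle permutes the 28 positions with cycle lengths [28].
Every card is home exactly when every cycle has completed a whole number of laps, i.e. after lcm(28) = 28 in-shuffles.

28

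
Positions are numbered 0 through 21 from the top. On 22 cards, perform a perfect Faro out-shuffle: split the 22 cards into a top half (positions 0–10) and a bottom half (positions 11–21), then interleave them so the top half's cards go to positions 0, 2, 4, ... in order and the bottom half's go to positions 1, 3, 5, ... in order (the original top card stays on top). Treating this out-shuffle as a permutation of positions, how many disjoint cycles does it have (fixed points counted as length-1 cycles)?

7

Trace each unvisited position around until it returns:
(0) (1 2 4 8 16 11) (3 6 12) (5 10 20 19 17 13) (7 14) (9 18 15) (21)
7 cycles in total.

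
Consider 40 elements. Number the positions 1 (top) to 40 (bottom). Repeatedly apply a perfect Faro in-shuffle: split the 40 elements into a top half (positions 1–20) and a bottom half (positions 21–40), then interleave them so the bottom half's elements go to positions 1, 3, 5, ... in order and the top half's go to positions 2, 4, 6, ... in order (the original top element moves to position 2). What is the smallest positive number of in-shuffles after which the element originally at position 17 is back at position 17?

20

Follow position 17 under repeated in-shuffles:
17 → 34 → 27 → 13 → 26 → 11 → 22 → 3 → 6 → 12 → 24 → 7 → 14 → 28 → 15 → 30 → 19 → 38 → 35 → 29 → 17
It first returns after 20 in-shuffles.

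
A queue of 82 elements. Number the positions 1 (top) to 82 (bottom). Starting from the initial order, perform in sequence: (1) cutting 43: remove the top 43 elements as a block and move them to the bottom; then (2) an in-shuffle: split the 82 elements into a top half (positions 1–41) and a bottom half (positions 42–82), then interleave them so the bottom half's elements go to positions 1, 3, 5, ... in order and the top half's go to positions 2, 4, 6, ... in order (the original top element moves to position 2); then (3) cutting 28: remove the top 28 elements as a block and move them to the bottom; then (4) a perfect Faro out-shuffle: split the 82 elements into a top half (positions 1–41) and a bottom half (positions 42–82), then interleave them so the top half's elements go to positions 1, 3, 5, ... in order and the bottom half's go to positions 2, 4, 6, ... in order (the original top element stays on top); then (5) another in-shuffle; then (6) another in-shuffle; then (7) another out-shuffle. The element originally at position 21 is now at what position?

54

Track the element from position 21 forward through each operation:
  after op 1 (cut 43): 21 → 60
  after op 2 (in-shuffle): 60 → 37
  after op 3 (cut 28): 37 → 9
  after op 4 (out-shuffle): 9 → 17
  after op 5 (in-shuffle): 17 → 34
  after op 6 (in-shuffle): 34 → 68
  after op 7 (out-shuffle): 68 → 54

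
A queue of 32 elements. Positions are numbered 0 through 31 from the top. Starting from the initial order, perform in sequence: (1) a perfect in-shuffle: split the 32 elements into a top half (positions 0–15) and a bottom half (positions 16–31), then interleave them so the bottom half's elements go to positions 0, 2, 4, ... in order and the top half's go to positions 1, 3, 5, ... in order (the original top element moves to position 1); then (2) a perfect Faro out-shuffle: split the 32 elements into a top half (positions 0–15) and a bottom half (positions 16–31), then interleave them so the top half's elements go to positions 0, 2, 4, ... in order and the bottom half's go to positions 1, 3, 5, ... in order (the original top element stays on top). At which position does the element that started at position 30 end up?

25

Track the element from position 30 forward through each operation:
  after op 1 (in-shuffle): 30 → 28
  after op 2 (out-shuffle): 28 → 25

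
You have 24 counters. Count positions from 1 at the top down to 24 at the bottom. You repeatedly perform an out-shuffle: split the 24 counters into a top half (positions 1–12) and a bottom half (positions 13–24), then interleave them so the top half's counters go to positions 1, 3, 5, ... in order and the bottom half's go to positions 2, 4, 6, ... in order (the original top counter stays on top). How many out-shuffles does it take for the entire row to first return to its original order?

The out-shuffle permutes the 24 positions with cycle lengths [1, 1, 11, 11].
Every counter is home exactly when every cycle has completed a whole number of laps, i.e. after lcm(1, 11) = 11 out-shuffles.

11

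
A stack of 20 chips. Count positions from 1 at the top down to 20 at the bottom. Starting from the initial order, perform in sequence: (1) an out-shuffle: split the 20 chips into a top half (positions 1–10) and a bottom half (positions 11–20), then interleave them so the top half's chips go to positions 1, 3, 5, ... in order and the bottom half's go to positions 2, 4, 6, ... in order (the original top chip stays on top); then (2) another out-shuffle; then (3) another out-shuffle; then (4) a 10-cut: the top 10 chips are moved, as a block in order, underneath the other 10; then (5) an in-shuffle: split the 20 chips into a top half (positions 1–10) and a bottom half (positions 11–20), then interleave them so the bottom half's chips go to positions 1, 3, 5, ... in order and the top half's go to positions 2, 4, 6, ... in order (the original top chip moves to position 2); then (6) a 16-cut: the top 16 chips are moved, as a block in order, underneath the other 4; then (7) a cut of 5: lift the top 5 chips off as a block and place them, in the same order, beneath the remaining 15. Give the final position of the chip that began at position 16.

Track the chip from position 16 forward through each operation:
  after op 1 (out-shuffle): 16 → 12
  after op 2 (out-shuffle): 12 → 4
  after op 3 (out-shuffle): 4 → 7
  after op 4 (cut 10): 7 → 17
  after op 5 (in-shuffle): 17 → 13
  after op 6 (cut 16): 13 → 17
  after op 7 (cut 5): 17 → 12

12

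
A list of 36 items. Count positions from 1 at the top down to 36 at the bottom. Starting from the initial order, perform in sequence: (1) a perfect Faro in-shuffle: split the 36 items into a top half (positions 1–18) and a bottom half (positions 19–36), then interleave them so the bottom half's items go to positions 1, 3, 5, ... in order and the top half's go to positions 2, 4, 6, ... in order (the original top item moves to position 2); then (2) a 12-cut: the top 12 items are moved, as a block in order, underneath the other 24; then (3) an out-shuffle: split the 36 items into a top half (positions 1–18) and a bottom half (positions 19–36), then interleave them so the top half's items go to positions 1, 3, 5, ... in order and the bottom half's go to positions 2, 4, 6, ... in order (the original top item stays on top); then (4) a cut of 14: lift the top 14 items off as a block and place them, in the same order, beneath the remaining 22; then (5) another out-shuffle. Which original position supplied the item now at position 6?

Undo the operations in reverse order, starting from position 6:
  undo op 5 (out-shuffle, from bottom half): 6 ← 21
  undo op 4 (cut 14): 21 ← 35
  undo op 3 (out-shuffle, from top half): 35 ← 18
  undo op 2 (cut 12): 18 ← 30
  undo op 1 (in-shuffle, from top half): 30 ← 15
So the item at position 6 came from original position 15.

15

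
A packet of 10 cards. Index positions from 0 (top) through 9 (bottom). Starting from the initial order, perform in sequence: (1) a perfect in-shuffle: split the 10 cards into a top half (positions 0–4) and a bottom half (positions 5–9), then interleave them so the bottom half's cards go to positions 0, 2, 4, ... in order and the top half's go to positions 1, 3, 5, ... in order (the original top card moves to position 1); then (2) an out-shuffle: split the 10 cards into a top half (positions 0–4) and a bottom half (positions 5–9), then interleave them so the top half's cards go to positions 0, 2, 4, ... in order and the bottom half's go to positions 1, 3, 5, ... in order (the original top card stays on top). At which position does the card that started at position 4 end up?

Track the card from position 4 forward through each operation:
  after op 1 (in-shuffle): 4 → 9
  after op 2 (out-shuffle): 9 → 9

9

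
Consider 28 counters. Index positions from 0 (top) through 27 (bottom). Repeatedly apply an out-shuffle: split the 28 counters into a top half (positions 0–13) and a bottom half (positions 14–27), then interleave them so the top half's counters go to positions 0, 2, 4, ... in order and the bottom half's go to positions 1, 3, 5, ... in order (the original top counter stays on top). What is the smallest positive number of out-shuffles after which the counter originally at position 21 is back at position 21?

6

Follow position 21 under repeated out-shuffles:
21 → 15 → 3 → 6 → 12 → 24 → 21
It first returns after 6 out-shuffles.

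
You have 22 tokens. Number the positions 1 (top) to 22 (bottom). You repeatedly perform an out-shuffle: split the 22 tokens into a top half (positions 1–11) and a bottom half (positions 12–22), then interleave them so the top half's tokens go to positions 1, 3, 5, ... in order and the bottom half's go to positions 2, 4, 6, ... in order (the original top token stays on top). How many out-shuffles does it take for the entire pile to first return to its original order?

6

The out-shuffle permutes the 22 positions with cycle lengths [1, 1, 2, 3, 3, 6, 6].
Every token is home exactly when every cycle has completed a whole number of laps, i.e. after lcm(1, 2, 3, 6) = 6 out-shuffles.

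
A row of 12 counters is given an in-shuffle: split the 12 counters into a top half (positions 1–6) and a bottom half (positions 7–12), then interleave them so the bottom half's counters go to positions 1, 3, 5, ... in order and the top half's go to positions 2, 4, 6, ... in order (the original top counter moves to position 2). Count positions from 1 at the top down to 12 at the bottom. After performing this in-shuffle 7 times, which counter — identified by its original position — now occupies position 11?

1

Work backwards from position 11, undoing one in-shuffle at a time:
11 ← 12 ← 6 ← 3 ← 8 ← 4 ← 2 ← 1
So the counter now at position 11 started at position 1.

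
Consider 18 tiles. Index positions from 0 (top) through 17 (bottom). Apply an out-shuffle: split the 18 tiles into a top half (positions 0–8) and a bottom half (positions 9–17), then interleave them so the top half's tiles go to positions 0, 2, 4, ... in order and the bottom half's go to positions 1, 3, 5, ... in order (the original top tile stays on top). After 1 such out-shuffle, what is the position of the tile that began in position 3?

Track the tile's position through each out-shuffle:
3 → 6

6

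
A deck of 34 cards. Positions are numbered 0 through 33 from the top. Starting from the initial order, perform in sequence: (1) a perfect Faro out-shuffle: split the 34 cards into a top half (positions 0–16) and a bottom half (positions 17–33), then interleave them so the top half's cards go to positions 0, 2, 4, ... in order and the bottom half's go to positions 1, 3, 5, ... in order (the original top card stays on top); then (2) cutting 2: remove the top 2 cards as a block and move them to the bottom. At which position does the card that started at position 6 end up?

10

Track the card from position 6 forward through each operation:
  after op 1 (out-shuffle): 6 → 12
  after op 2 (cut 2): 12 → 10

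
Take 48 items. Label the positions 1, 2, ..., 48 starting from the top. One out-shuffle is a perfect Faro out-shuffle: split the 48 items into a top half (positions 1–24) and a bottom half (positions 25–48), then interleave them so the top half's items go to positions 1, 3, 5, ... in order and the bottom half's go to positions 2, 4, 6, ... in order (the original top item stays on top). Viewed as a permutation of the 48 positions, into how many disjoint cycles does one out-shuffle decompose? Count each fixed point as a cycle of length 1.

Trace each unvisited position around until it returns:
(1) (2 3 5 9 17 33 ... len 23) (6 11 21 41 34 20 ... len 23) (48)
4 cycles in total.

4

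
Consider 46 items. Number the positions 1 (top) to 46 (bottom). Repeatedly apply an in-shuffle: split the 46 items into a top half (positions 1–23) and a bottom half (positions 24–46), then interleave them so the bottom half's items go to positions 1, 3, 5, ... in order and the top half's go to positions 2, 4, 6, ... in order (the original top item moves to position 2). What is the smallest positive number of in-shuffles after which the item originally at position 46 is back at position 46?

23

Follow position 46 under repeated in-shuffles:
46 → 45 → 43 → 39 → 31 → 15 → 30 → 13 → ... → 46 (length 23)
It first returns after 23 in-shuffles.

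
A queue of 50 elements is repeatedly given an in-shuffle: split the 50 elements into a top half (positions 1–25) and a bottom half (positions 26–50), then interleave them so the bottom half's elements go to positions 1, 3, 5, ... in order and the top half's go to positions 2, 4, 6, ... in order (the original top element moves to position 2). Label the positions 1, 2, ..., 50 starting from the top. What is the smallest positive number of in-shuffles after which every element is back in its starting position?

The in-shuffle permutes the 50 positions with cycle lengths [2, 8, 8, 8, 8, 8, 8].
Every element is home exactly when every cycle has completed a whole number of laps, i.e. after lcm(2, 8) = 8 in-shuffles.

8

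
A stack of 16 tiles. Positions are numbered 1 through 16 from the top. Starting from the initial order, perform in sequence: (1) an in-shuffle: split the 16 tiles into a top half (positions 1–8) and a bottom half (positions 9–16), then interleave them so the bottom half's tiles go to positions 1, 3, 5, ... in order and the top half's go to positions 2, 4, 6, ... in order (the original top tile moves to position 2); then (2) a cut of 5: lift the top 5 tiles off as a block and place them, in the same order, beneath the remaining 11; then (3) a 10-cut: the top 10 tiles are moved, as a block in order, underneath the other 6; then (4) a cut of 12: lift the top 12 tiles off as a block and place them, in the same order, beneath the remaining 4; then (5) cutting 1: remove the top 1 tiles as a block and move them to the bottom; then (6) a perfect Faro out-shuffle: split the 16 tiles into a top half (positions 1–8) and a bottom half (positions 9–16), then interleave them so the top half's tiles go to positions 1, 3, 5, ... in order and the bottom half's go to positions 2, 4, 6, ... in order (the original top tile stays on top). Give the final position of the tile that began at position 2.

Track the tile from position 2 forward through each operation:
  after op 1 (in-shuffle): 2 → 4
  after op 2 (cut 5): 4 → 15
  after op 3 (cut 10): 15 → 5
  after op 4 (cut 12): 5 → 9
  after op 5 (cut 1): 9 → 8
  after op 6 (out-shuffle): 8 → 15

15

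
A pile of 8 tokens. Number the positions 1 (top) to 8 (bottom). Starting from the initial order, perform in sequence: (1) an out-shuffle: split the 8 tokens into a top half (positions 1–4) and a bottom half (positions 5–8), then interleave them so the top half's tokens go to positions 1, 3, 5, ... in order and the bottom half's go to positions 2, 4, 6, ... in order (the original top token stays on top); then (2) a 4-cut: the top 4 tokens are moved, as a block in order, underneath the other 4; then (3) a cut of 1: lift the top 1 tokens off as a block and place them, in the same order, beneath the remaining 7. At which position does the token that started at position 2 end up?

Track the token from position 2 forward through each operation:
  after op 1 (out-shuffle): 2 → 3
  after op 2 (cut 4): 3 → 7
  after op 3 (cut 1): 7 → 6

6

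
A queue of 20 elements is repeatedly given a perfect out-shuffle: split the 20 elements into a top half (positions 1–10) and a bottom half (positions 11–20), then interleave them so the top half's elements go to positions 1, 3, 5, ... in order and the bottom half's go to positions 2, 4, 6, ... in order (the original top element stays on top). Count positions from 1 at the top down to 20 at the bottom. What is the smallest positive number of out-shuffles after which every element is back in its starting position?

18

The out-shuffle permutes the 20 positions with cycle lengths [1, 1, 18].
Every element is home exactly when every cycle has completed a whole number of laps, i.e. after lcm(1, 18) = 18 out-shuffles.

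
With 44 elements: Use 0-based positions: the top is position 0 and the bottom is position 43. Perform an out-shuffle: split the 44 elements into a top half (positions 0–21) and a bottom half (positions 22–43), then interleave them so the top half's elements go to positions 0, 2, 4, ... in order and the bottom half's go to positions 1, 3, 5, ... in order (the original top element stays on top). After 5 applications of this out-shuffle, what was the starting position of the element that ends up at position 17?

18

Work backwards from position 17, undoing one out-shuffle at a time:
17 ← 30 ← 15 ← 29 ← 36 ← 18
So the element now at position 17 started at position 18.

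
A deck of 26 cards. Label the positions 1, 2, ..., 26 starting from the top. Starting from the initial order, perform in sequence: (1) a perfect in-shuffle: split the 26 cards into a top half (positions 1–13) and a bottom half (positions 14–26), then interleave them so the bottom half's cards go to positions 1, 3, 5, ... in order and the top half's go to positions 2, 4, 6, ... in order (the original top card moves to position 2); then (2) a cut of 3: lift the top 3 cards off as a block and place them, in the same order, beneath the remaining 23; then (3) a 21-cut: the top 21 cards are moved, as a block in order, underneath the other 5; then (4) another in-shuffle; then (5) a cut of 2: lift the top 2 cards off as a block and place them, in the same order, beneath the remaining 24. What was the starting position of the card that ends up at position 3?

7

Undo the operations in reverse order, starting from position 3:
  undo op 5 (cut 2): 3 ← 5
  undo op 4 (in-shuffle, from bottom half): 5 ← 16
  undo op 3 (cut 21): 16 ← 11
  undo op 2 (cut 3): 11 ← 14
  undo op 1 (in-shuffle, from top half): 14 ← 7
So the card at position 3 came from original position 7.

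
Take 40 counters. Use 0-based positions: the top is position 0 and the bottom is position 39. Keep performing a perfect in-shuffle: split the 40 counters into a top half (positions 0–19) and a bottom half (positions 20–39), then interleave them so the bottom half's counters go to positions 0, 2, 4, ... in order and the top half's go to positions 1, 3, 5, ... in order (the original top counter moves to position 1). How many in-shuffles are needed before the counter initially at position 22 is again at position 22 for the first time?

20

Follow position 22 under repeated in-shuffles:
22 → 4 → 9 → 19 → 39 → 38 → 36 → 32 → 24 → 8 → 17 → 35 → 30 → 20 → 0 → 1 → 3 → 7 → 15 → 31 → 22
It first returns after 20 in-shuffles.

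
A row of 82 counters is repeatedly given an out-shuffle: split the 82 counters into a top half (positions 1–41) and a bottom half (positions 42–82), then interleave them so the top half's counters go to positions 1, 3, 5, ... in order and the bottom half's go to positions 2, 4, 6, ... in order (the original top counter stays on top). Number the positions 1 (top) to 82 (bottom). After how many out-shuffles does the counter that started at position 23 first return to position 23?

54

Follow position 23 under repeated out-shuffles:
23 → 45 → 8 → 15 → 29 → 57 → 32 → 63 → ... → 23 (length 54)
It first returns after 54 out-shuffles.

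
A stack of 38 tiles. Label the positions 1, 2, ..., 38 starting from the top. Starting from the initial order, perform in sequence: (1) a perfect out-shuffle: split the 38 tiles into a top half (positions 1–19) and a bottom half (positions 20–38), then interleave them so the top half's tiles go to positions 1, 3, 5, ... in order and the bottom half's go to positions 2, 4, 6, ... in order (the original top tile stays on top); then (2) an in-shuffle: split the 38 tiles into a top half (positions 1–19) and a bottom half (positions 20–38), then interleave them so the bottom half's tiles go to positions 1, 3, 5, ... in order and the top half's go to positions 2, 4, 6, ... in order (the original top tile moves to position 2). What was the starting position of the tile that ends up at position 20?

Undo the operations in reverse order, starting from position 20:
  undo op 2 (in-shuffle, from top half): 20 ← 10
  undo op 1 (out-shuffle, from bottom half): 10 ← 24
So the tile at position 20 came from original position 24.

24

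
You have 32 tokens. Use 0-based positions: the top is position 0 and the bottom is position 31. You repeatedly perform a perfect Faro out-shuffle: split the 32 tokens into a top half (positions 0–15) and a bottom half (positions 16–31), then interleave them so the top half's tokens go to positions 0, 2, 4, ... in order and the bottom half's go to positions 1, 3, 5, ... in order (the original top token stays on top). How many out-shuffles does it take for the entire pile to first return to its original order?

5

The out-shuffle permutes the 32 positions with cycle lengths [1, 1, 5, 5, 5, 5, 5, 5].
Every token is home exactly when every cycle has completed a whole number of laps, i.e. after lcm(1, 5) = 5 out-shuffles.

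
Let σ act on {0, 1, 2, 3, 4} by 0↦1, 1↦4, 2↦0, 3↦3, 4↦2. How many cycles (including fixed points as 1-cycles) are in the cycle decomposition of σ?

2

Cycle decomposition: (0 1 4 2) (3).
2 cycles.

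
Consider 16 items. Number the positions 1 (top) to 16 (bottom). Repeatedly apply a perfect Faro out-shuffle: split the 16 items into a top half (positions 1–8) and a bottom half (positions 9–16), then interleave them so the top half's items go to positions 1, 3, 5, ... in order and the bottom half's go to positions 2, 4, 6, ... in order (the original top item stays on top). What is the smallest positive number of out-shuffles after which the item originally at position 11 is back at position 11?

Follow position 11 under repeated out-shuffles:
11 → 6 → 11
It first returns after 2 out-shuffles.

2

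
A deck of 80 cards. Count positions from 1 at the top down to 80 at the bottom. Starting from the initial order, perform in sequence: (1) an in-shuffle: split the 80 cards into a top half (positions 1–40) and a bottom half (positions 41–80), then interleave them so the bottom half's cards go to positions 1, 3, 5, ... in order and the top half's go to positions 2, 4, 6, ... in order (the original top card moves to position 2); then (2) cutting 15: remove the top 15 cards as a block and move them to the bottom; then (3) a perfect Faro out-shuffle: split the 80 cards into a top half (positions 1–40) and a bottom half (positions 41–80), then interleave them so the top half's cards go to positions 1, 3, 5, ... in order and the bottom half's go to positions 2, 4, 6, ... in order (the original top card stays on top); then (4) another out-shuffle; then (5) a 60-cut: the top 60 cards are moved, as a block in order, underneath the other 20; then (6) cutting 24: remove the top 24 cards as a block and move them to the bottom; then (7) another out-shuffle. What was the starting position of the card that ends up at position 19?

60

Undo the operations in reverse order, starting from position 19:
  undo op 7 (out-shuffle, from top half): 19 ← 10
  undo op 6 (cut 24): 10 ← 34
  undo op 5 (cut 60): 34 ← 14
  undo op 4 (out-shuffle, from bottom half): 14 ← 47
  undo op 3 (out-shuffle, from top half): 47 ← 24
  undo op 2 (cut 15): 24 ← 39
  undo op 1 (in-shuffle, from bottom half): 39 ← 60
So the card at position 19 came from original position 60.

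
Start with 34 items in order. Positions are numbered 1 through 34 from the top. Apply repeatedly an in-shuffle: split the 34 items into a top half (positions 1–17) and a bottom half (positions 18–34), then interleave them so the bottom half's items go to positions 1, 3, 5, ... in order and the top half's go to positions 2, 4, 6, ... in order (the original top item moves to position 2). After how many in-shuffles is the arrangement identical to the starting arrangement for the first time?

12

The in-shuffle permutes the 34 positions with cycle lengths [3, 3, 4, 12, 12].
Every item is home exactly when every cycle has completed a whole number of laps, i.e. after lcm(3, 4, 12) = 12 in-shuffles.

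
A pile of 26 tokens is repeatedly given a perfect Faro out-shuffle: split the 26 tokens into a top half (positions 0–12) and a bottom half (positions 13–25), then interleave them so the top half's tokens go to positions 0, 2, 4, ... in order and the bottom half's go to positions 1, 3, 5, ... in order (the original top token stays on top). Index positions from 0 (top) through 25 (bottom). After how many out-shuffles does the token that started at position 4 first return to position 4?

20

Follow position 4 under repeated out-shuffles:
4 → 8 → 16 → 7 → 14 → 3 → 6 → 12 → 24 → 23 → 21 → 17 → 9 → 18 → 11 → 22 → 19 → 13 → 1 → 2 → 4
It first returns after 20 out-shuffles.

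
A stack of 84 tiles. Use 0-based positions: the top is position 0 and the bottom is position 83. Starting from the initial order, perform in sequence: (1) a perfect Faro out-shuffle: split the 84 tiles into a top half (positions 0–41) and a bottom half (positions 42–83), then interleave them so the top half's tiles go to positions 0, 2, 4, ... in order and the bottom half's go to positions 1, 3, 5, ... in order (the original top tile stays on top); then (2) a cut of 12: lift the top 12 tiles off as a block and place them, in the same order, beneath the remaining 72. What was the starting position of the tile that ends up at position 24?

18

Undo the operations in reverse order, starting from position 24:
  undo op 2 (cut 12): 24 ← 36
  undo op 1 (out-shuffle, from top half): 36 ← 18
So the tile at position 24 came from original position 18.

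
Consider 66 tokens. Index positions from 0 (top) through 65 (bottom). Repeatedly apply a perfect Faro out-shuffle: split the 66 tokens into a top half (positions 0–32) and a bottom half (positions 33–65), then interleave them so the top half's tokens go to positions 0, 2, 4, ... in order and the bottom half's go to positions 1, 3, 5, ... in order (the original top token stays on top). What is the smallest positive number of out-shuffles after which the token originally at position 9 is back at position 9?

12

Follow position 9 under repeated out-shuffles:
9 → 18 → 36 → 7 → 14 → 28 → 56 → 47 → 29 → 58 → 51 → 37 → 9
It first returns after 12 out-shuffles.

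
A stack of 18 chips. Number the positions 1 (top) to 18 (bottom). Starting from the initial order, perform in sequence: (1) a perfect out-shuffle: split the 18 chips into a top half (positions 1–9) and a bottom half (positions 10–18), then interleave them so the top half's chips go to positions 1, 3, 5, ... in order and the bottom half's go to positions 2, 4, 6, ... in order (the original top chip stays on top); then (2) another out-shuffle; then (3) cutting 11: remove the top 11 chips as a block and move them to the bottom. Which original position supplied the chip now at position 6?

Undo the operations in reverse order, starting from position 6:
  undo op 3 (cut 11): 6 ← 17
  undo op 2 (out-shuffle, from top half): 17 ← 9
  undo op 1 (out-shuffle, from top half): 9 ← 5
So the chip at position 6 came from original position 5.

5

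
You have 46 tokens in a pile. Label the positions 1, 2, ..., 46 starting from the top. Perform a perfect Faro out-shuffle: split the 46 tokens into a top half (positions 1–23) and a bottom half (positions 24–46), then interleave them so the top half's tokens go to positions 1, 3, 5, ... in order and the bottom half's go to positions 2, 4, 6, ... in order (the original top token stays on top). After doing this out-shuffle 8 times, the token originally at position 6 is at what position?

Track the token's position through each out-shuffle:
6 → 11 → 21 → 41 → 36 → 26 → 6 → 11 → 21

21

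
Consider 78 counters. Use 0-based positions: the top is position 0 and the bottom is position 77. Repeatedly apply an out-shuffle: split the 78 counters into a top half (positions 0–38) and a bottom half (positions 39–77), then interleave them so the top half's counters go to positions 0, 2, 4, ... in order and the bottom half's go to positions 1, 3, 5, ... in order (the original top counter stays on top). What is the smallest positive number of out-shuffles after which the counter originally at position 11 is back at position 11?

Follow position 11 under repeated out-shuffles:
11 → 22 → 44 → 11
It first returns after 3 out-shuffles.

3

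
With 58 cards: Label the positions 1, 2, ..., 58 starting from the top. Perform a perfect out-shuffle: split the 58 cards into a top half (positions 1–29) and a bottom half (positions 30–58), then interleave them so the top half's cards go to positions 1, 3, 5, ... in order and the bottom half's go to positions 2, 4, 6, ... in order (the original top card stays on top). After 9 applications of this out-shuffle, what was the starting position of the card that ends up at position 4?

55

Work backwards from position 4, undoing one out-shuffle at a time:
4 ← 31 ← 16 ← 37 ← 19 ← 10 ← 34 ← 46 ← 52 ← 55
So the card now at position 4 started at position 55.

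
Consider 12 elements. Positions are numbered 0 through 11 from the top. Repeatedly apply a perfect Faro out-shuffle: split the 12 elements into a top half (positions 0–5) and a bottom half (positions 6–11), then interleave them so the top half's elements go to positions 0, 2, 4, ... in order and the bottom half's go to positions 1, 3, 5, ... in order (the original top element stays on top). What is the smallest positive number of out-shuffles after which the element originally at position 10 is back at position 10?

10

Follow position 10 under repeated out-shuffles:
10 → 9 → 7 → 3 → 6 → 1 → 2 → 4 → 8 → 5 → 10
It first returns after 10 out-shuffles.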